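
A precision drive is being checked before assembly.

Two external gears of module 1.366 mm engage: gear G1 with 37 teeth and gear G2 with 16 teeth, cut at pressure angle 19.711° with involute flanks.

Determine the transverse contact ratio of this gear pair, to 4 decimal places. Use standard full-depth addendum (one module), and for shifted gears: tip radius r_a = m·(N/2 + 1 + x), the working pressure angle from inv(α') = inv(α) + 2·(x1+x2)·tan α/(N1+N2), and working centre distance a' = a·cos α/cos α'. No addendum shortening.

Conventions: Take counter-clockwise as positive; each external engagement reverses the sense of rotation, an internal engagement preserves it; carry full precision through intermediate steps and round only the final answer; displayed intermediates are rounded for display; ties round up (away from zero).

class = single-mesh tooth geometry [involute pair 37T × 16T, m = 1.366]
base radii: r_b1 = 23.790266, r_b2 = 10.287683
tip radii: r_a1 = 26.637000, r_a2 = 12.294000
no profile shift: α' = α, a' = a
action lengths: √(r_a1²−r_b1²) = 11.981361, √(r_a2²−r_b2²) = 6.730975
base pitch p_b = π·m·cos α = 4.039964
CR = (11.981361 + 6.730975 − 36.199000·sin 19.71100°)/4.039964 = 1.609738
contact ratio ≈ 1.6097

1.6097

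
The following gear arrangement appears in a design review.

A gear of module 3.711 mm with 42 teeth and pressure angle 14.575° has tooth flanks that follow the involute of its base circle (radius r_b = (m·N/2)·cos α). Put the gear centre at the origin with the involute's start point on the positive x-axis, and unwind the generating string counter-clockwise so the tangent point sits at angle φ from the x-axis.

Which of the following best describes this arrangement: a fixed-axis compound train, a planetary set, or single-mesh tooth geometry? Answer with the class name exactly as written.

class = single-mesh tooth geometry [base-circle involute, m = 3.711, 42T]
classification: single-mesh tooth geometry

single-mesh tooth geometry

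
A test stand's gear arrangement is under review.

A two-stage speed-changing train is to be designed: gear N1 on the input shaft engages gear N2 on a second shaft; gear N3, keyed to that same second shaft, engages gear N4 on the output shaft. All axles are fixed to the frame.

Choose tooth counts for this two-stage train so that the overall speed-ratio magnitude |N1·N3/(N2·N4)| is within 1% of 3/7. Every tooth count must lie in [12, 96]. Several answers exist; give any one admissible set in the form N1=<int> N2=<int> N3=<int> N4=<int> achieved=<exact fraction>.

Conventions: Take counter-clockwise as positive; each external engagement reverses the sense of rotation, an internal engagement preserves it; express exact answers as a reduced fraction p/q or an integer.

N1=12 N2=14 N3=12 N4=24 achieved=3/7

topology: fixed-axis compound train — 2 stages, target 3/7
target = 3/7 in lowest terms: an exact hit needs N1·N3 = k·3 and N2·N4 = k·7 for one integer k, every count in [12, 96]; additionally prefer no 1:1 stage (N1 ≠ N2, N3 ≠ N4)
k = 1…47: no 1:1-free in-range split of k·3 and k·7 into factor pairs; take k = 48
k = 48: N1·N3 = 144 = 12·12, N2·N4 = 336 = 14·24
achieved = 12·12/(14·24) = 3/7; |achieved − target| = 0 ≤ 3/700 ✓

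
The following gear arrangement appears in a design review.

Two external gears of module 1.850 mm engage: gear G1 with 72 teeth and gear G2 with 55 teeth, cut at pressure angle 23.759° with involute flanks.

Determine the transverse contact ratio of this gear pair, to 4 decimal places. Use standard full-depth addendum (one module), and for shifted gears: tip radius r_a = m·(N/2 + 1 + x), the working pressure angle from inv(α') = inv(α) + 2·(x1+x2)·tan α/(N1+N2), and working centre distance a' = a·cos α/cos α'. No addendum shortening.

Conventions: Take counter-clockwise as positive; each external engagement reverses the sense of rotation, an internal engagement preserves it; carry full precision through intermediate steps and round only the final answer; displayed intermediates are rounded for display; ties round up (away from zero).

1.6067

single-mesh involute tooth geometry (72T engaging 55T at module 1.850)
base radii: r_b1 = 60.955530, r_b2 = 46.563252
tip radii: r_a1 = 68.450000, r_a2 = 52.725000
no profile shift: α' = α, a' = a
action lengths: √(r_a1²−r_b1²) = 31.142026, √(r_a2²−r_b2²) = 24.734372
base pitch p_b = π·m·cos α = 5.319374
CR = (31.142026 + 24.734372 − 117.475000·sin 23.75900°)/5.319374 = 1.606738
contact ratio ≈ 1.6067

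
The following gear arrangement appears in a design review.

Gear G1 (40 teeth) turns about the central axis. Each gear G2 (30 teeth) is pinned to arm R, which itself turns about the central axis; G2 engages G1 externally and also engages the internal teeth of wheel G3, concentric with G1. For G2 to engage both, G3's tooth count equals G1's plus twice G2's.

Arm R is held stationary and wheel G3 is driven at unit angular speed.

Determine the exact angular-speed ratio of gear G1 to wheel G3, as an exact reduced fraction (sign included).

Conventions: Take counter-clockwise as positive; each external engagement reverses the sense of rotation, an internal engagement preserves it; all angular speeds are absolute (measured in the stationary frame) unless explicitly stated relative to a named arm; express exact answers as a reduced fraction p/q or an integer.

-5/2

topology: planetary set — G1 40T / G2 30T / G3 100T, arm = carrier (Willis)
ring teeth: 40 + 2·30 = 100
40(ω_sun−ω_arm) = −100(ω_ring−ω_arm),  ω_arm = 0, ω_ring = 1
ω_sun = 0 − (100/40)(1−0) = -5/2
ω_out/ω_in = -5/2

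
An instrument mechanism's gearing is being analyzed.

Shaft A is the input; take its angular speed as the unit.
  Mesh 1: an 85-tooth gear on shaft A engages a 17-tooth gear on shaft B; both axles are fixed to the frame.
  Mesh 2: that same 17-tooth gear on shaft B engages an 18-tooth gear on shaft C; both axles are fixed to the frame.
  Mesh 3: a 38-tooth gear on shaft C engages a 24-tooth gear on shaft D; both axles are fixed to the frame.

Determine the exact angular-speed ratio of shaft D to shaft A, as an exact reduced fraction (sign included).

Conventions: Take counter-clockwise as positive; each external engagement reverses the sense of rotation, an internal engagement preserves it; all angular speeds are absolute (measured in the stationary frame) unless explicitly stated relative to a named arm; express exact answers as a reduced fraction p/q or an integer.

-1615/216

class = fixed-axis compound train [3 meshes; 3 ratios multiply, 3 sense flips]
mesh 1 [85T→17T]: running ratio 5, sense −
mesh 2 [17T→18T]: running ratio 85/18, sense +
mesh 3 [38T→24T]: running ratio 1615/216, sense −
ω_out/ω_in = -1615/216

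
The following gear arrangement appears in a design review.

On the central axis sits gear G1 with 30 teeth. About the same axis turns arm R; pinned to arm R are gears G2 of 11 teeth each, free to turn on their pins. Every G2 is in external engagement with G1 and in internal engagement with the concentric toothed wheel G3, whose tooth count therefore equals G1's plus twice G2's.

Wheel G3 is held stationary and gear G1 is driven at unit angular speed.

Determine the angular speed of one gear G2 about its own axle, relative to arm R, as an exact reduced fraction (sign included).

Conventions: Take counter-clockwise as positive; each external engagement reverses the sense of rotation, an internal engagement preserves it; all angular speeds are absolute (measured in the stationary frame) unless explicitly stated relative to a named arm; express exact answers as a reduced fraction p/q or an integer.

-780/451

class = planetary set [G3 = 30+2·11 = 52; Willis about the carrier]
ring teeth: 30 + 2·11 = 52
30(ω_sun−ω_arm) = −52(ω_ring−ω_arm),  ω_ring = 0, ω_sun = 1
30(1−ω_arm) = −52(0−ω_arm)  ⇒  82·ω_arm = 30  ⇒  ω_arm = 15/41
sun–planet mesh: 30·(1−15/41) = −11·(ω_p−ω_arm)  ⇒  ω_p−ω_arm = -780/451
exact speed ratio = -780/451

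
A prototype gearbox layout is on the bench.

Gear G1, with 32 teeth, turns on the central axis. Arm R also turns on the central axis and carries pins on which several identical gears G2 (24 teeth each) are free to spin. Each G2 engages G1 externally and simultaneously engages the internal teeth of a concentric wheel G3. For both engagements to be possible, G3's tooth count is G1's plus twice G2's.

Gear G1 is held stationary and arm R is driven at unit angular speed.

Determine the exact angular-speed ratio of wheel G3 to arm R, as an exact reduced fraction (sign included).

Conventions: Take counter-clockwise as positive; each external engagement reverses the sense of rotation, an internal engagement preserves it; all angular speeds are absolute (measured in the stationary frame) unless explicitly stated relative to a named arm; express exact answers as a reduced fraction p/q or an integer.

7/5

class = planetary set [G3 = 32+2·24 = 80; Willis about the carrier]
ring teeth: 32 + 2·24 = 80
32(ω_sun−ω_arm) = −80(ω_ring−ω_arm),  ω_sun = 0, ω_arm = 1
ω_ring = 1 − (32/80)(0−1) = 7/5
ω_out/ω_in = 7/5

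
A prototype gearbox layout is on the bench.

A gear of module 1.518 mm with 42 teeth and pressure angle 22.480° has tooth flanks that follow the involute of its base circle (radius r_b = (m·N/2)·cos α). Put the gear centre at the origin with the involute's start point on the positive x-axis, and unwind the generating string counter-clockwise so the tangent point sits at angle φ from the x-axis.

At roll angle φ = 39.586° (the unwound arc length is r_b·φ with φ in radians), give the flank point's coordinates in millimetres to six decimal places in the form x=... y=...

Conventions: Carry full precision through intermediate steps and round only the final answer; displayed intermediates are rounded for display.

x=35.669041 y=3.086245

class = single-mesh tooth geometry [base-circle involute, m = 1.518, 42T]
pitch radius r_p = m·N/2 = 1.518·42/2 = 31.878000
base radius r_b = r_p·cos α = 31.878000·cos 22.480° = 29.455688
roll angle φ = 39.586° = 0.69090604 rad
x = r_b·(cos φ + φ·sin φ) = 35.669041
y = r_b·(sin φ − φ·cos φ) = 3.086245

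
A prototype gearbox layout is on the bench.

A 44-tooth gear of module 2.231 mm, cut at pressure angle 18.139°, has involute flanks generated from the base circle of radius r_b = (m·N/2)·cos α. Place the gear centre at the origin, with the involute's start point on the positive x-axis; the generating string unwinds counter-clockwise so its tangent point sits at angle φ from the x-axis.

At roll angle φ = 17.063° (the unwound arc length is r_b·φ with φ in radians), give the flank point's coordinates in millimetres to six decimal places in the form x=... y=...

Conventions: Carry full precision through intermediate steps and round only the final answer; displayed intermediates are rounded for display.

class = single-mesh tooth geometry [base-circle involute, m = 2.231, 44T]
pitch radius r_p = m·N/2 = 2.231·44/2 = 49.082000
base radius r_b = r_p·cos α = 49.082000·cos 18.139° = 46.642823
roll angle φ = 17.063° = 0.29780553 rad
x = r_b·(cos φ + φ·sin φ) = 48.665522
y = r_b·(sin φ − φ·cos φ) = 0.407010

x=48.665522 y=0.407010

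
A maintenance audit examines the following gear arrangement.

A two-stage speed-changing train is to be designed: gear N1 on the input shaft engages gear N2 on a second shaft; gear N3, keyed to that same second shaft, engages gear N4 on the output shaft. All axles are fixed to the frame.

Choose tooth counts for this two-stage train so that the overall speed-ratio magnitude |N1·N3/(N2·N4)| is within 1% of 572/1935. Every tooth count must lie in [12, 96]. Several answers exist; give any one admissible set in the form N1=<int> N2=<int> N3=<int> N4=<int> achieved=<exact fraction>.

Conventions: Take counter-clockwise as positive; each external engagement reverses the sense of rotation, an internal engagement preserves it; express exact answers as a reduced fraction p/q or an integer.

N1=13 N2=43 N3=44 N4=45 achieved=572/1935

design class (target 572/1935): fixed-axis compound train
target = 572/1935 in lowest terms: an exact hit needs N1·N3 = k·572 and N2·N4 = k·1935 for one integer k, every count in [12, 96]; additionally prefer no 1:1 stage (N1 ≠ N2, N3 ≠ N4)
k = 1: N1·N3 = 572 = 13·44, N2·N4 = 1935 = 43·45
achieved = 13·44/(43·45) = 572/1935; |achieved − target| = 0 ≤ 143/48375 ✓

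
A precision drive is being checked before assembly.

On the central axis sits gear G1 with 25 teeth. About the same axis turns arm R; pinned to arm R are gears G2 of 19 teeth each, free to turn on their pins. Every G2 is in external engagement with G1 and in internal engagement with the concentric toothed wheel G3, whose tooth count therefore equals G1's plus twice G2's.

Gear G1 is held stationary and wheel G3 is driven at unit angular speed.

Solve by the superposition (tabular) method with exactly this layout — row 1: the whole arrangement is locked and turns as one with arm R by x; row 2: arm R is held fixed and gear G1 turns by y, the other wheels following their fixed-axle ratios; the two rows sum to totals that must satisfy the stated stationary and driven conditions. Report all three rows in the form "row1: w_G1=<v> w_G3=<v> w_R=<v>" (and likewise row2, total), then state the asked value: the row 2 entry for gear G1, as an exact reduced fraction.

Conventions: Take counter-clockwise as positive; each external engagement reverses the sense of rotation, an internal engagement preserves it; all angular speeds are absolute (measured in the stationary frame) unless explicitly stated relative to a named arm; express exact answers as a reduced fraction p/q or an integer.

planetary set (25T centre, 19T on arm, 63T internal) — Willis relation
row 1 (train locked, turned with arm): all members turn x
superposition row 2 [arm held]: sun y, ring −(25/63)·y, arm 0
boundary: total ω_sun = x + y = 0 and total ω_ring = x − (25/63)·y = 1  ⇒  y = -63/88, x = 63/88
row 2 ring = −(25/63)·(-63/88) = 25/88
totals (row 1 + row 2): sun 63/88 + (-63/88) = 0, ring 63/88 + 25/88 = 1, arm 63/88 + 0 = 63/88
asked cell (row2, sun) = -63/88

row1: w_G1=63/88 w_G3=63/88 w_R=63/88
row2: w_G1=-63/88 w_G3=25/88 w_R=0
total: w_G1=0 w_G3=1 w_R=63/88
asked value: -63/88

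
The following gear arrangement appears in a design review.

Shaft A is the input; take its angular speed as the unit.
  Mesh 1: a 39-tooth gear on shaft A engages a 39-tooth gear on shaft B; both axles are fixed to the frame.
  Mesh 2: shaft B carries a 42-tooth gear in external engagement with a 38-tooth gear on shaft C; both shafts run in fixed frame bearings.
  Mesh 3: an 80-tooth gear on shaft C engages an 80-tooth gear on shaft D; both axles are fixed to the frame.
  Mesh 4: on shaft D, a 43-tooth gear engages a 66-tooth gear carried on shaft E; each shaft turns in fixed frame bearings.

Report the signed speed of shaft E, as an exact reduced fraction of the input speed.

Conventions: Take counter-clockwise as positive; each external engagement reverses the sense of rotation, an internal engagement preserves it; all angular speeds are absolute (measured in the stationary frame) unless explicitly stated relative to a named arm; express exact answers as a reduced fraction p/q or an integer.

4-mesh fixed-axis compound train (all bearings frame-fixed)
mesh 1 [39T→39T]: |ω|/ω_in = 1×39/39 = 1, sense flips to −
mesh 2 [42T→38T]: |ω|/ω_in = 1×42/38 = 21/19, sense flips to +
mesh 3 [80T→80T]: |ω|/ω_in = (21/19)×80/80 = 21/19, sense flips to −
mesh 4 [43T→66T]: |ω|/ω_in = (21/19)×43/66 = 301/418, sense flips to +
signed output speed (× input speed) = 301/418

301/418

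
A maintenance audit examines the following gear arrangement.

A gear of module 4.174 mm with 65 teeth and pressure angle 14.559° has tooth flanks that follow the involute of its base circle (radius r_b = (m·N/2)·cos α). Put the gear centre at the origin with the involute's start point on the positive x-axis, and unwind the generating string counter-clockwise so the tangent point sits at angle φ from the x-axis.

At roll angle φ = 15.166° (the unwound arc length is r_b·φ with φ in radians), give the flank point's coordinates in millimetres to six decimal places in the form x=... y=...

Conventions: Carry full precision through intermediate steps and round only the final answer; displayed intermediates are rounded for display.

topology: single-mesh involute geometry — m = 4.174, N = 65
pitch radius r_p = m·N/2 = 4.174·65/2 = 135.655000
base radius r_b = r_p·cos α = 135.655000·cos 14.559° = 131.299023
roll angle φ = 15.166° = 0.26469663 rad
x = r_b·(cos φ + φ·sin φ) = 135.818455
y = r_b·(sin φ − φ·cos φ) = 0.806008

x=135.818455 y=0.806008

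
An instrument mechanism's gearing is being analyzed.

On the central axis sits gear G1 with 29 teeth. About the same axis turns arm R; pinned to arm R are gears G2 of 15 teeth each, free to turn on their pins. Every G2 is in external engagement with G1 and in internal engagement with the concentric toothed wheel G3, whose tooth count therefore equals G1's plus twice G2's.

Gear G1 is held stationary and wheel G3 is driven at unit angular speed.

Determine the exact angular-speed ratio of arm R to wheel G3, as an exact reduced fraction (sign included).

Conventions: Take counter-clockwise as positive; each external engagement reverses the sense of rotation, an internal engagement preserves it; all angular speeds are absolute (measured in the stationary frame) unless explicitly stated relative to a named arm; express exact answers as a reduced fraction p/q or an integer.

topology: planetary set — G1 29T / G2 15T / G3 59T, arm = carrier (Willis)
ring teeth: 29 + 2·15 = 59
29(ω_sun−ω_arm) = −59(ω_ring−ω_arm),  ω_sun = 0, ω_ring = 1
29(0−ω_arm) = −59(1−ω_arm)  ⇒  88·ω_arm = 59  ⇒  ω_arm = 59/88
ω_out/ω_in = 59/88

59/88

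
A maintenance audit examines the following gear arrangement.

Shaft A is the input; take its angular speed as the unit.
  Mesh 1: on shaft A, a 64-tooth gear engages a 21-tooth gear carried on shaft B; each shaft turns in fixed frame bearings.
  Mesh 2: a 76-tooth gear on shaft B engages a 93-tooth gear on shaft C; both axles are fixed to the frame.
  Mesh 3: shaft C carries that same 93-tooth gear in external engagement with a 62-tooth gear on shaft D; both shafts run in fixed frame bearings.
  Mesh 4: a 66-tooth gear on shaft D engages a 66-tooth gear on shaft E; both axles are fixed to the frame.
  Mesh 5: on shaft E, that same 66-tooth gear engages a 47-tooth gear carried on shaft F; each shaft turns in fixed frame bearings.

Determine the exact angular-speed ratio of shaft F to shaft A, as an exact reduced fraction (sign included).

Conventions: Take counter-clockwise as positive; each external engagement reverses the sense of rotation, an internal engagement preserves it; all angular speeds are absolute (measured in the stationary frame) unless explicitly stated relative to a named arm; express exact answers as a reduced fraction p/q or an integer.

class = fixed-axis compound train [5 meshes; 5 ratios multiply, 5 sense flips]
mesh 1 [64T→21T]: running ratio 64/21, sense −
mesh 2 [76T→93T]: running ratio 4864/1953, sense +
mesh 3 [93T→62T]: running ratio 2432/651, sense −
mesh 4 [66T→66T]: running ratio 2432/651, sense +
mesh 5 [66T→47T]: running ratio 53504/10199, sense −
ω_out/ω_in = -53504/10199

-53504/10199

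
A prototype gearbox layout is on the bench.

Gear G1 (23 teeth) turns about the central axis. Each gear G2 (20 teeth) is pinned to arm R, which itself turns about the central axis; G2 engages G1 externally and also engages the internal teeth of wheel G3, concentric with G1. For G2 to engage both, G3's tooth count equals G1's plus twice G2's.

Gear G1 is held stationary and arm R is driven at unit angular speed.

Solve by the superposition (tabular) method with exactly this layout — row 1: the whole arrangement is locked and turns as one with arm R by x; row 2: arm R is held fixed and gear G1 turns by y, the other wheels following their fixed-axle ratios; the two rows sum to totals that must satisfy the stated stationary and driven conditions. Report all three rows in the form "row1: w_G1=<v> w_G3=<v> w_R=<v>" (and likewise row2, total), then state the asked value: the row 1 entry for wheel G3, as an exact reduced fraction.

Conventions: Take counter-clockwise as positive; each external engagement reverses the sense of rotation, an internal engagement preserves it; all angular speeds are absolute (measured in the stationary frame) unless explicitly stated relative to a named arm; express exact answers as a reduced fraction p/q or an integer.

recognized (axles ride arm R): planetary set, 23/20/63 teeth
row 1 — lock + rotate with arm: ω_sun = ω_ring = ω_arm = x
superposition row 2 [arm held]: sun y, ring −(23/63)·y, arm 0
boundary: total ω_sun = x + y = 0 and total ω_arm = x = 1  ⇒  y = -1, x = 1
row 2 ring = −(23/63)·(-1) = 23/63
totals (row 1 + row 2): sun 1 + (-1) = 0, ring 1 + 23/63 = 86/63, arm 1 + 0 = 1
asked cell (row1, ring) = 1

row1: w_G1=1 w_G3=1 w_R=1
row2: w_G1=-1 w_G3=23/63 w_R=0
total: w_G1=0 w_G3=86/63 w_R=1
asked value: 1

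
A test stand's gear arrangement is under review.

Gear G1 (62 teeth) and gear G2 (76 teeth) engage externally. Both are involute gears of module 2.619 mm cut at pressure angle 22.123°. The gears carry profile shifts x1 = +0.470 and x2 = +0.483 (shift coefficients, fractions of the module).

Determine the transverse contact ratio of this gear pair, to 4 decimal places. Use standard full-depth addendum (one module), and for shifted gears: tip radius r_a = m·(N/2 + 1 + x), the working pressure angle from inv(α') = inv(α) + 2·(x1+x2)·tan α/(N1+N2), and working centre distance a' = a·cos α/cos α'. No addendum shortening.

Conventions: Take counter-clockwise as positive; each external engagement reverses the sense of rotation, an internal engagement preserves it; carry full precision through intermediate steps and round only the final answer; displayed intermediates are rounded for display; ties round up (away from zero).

1.6153

class = single-mesh tooth geometry [involute pair 62T × 76T, m = 2.619]
base radii: r_b1 = 75.211665, r_b2 = 92.194945
tip radii: r_a1 = 85.038930, r_a2 = 103.405977
inv(α') = inv(22.123°) + 2·(+0.470+0.483)·tan α/(62+76) = 0.02602116  ⇒  α' = 23.90462°
a' = a·cos α / cos α' = 180.7110·cos 22.123°/cos 23.90462° = 183.113887
action lengths: √(r_a1²−r_b1²) = 39.684065, √(r_a2²−r_b2²) = 46.828285
base pitch p_b = π·m·cos α = 7.622078
CR = (39.684065 + 46.828285 − 183.113887·sin 23.90462°)/7.622078 = 1.615280
contact ratio ≈ 1.6153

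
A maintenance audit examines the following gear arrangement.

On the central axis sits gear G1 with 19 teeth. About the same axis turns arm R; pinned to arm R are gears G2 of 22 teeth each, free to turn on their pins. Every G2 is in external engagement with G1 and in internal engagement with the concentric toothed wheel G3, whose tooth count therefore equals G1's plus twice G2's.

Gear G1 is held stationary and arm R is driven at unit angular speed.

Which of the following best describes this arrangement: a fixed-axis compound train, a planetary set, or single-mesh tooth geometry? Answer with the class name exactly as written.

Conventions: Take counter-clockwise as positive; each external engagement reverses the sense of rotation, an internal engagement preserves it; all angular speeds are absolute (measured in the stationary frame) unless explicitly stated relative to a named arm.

class = planetary set [G3 = 19+2·22 = 63; Willis about the carrier]
classification: planetary set

planetary set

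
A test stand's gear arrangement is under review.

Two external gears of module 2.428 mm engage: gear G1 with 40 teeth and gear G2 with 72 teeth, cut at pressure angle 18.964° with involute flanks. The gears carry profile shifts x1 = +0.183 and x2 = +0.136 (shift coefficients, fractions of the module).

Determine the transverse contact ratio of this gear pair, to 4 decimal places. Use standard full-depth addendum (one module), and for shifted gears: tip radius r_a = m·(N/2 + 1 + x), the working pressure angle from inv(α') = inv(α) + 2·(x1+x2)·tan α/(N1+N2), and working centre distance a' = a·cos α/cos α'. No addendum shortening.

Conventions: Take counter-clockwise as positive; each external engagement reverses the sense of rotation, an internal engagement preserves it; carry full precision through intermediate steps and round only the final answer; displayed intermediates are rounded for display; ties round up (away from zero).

1.7609

single-mesh involute tooth geometry (40T engaging 72T at module 2.428)
base radii: r_b1 = 45.924306, r_b2 = 82.663752
tip radii: r_a1 = 51.432324, r_a2 = 90.166208
inv(α') = inv(18.964°) + 2·(+0.183+0.136)·tan α/(40+72) = 0.01459815  ⇒  α' = 19.86659°
a' = a·cos α / cos α' = 135.9680·cos 18.964°/cos 19.86659° = 136.725050
action lengths: √(r_a1²−r_b1²) = 23.156900, √(r_a2²−r_b2²) = 36.009016
base pitch p_b = π·m·cos α = 7.213773
CR = (23.156900 + 36.009016 − 136.725050·sin 19.86659°)/7.213773 = 1.760865
contact ratio ≈ 1.7609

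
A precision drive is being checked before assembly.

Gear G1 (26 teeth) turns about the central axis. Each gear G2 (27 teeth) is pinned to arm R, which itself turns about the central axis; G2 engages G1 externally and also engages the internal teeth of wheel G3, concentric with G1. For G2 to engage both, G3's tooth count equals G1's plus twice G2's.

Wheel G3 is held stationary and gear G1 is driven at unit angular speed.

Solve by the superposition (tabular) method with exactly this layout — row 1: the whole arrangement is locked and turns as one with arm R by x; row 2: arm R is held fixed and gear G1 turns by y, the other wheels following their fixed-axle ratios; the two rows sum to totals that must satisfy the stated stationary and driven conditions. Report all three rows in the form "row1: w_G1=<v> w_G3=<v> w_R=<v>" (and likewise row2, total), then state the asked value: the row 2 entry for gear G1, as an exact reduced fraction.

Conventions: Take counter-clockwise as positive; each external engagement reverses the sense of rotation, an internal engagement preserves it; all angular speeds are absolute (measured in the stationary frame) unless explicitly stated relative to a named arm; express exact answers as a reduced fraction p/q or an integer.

planetary set (26T centre, 27T on arm, 80T internal) — Willis relation
superposition row 1 [locked train]: every member turns x
row 2 (arm held, sun turns y): ω_ring = −(26/80)·y, ω_arm = 0
boundary: total ω_ring = x − (26/80)·y = 0 and total ω_sun = x + y = 1  ⇒  y = 40/53, x = 13/53
row 2 ring = −(26/80)·40/53 = -13/53
totals (row 1 + row 2): sun 13/53 + 40/53 = 1, ring 13/53 + (-13/53) = 0, arm 13/53 + 0 = 13/53
asked cell (row2, sun) = 40/53

row1: w_G1=13/53 w_G3=13/53 w_R=13/53
row2: w_G1=40/53 w_G3=-13/53 w_R=0
total: w_G1=1 w_G3=0 w_R=13/53
asked value: 40/53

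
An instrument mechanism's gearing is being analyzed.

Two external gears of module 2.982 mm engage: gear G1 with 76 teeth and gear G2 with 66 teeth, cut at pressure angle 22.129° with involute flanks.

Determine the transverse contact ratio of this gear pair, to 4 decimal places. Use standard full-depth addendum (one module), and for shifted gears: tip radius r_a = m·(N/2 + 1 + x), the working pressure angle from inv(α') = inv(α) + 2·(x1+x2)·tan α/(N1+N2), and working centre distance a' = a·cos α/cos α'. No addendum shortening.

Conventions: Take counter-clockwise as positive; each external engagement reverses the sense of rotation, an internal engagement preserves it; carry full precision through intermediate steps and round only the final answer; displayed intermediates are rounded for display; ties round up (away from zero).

class = single-mesh tooth geometry [involute pair 76T × 66T, m = 2.982]
base radii: r_b1 = 104.968927, r_b2 = 91.157226
tip radii: r_a1 = 116.298000, r_a2 = 101.388000
no profile shift: α' = α, a' = a
action lengths: √(r_a1²−r_b1²) = 50.067447, √(r_a2²−r_b2²) = 44.383406
base pitch p_b = π·m·cos α = 8.678148
CR = (50.067447 + 44.383406 − 211.722000·sin 22.12900°)/8.678148 = 1.693520
contact ratio ≈ 1.6935

1.6935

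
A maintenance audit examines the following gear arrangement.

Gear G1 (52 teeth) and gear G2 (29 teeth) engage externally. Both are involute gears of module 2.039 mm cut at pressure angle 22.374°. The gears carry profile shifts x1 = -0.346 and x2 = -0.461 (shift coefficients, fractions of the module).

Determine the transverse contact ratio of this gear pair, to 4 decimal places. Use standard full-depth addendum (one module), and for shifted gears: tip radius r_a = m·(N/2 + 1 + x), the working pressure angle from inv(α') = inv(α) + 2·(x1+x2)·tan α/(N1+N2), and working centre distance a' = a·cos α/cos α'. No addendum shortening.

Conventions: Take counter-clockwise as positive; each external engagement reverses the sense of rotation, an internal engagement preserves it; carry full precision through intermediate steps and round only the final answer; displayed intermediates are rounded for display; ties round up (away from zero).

class = single-mesh tooth geometry [involute pair 52T × 29T, m = 2.039]
base radii: r_b1 = 49.023046, r_b2 = 27.339776
tip radii: r_a1 = 54.347506, r_a2 = 30.664521
inv(α') = inv(22.374°) + 2·(-0.346-0.461)·tan α/(52+29) = 0.01293722  ⇒  α' = 19.10671°
a' = a·cos α / cos α' = 82.5795·cos 22.374°/cos 19.10671° = 80.814867
action lengths: √(r_a1²−r_b1²) = 23.460443, √(r_a2²−r_b2²) = 13.887027
base pitch p_b = π·m·cos α = 5.923478
CR = (23.460443 + 13.887027 − 80.814867·sin 19.10671°)/5.923478 = 1.839198
contact ratio ≈ 1.8392

1.8392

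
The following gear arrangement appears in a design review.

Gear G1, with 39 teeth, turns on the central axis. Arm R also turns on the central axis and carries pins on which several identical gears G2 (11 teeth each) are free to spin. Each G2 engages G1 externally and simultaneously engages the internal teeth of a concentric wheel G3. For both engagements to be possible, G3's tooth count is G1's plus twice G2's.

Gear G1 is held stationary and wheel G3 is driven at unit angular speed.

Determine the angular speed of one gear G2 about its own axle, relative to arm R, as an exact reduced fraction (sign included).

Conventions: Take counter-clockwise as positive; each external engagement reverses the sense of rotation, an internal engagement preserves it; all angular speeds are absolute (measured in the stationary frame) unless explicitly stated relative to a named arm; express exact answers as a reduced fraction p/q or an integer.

recognized (axles ride arm R): planetary set, 39/11/61 teeth
ring teeth: 39 + 2·11 = 61
39(ω_sun−ω_arm) = −61(ω_ring−ω_arm),  ω_sun = 0, ω_ring = 1
39(0−ω_arm) = −61(1−ω_arm)  ⇒  100·ω_arm = 61  ⇒  ω_arm = 61/100
sun–planet mesh: 39·(0−61/100) = −11·(ω_p−ω_arm)  ⇒  ω_p−ω_arm = 2379/1100
exact speed ratio = 2379/1100

2379/1100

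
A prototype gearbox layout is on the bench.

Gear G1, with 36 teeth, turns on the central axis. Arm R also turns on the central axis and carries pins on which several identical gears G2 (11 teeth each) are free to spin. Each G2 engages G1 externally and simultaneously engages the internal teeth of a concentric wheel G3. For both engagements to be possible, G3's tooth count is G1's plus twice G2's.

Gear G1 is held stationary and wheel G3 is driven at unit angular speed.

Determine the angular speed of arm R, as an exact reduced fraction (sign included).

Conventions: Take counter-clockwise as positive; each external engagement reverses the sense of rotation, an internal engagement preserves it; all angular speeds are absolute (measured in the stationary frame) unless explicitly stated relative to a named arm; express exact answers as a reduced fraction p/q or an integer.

planetary set (36T centre, 11T on arm, 58T internal) — Willis relation
ring teeth: 36 + 2·11 = 58
36(ω_sun−ω_arm) = −58(ω_ring−ω_arm),  ω_sun = 0, ω_ring = 1
36(0−ω_arm) = −58(1−ω_arm)  ⇒  94·ω_arm = 58  ⇒  ω_arm = 29/47
exact speed ratio = 29/47

29/47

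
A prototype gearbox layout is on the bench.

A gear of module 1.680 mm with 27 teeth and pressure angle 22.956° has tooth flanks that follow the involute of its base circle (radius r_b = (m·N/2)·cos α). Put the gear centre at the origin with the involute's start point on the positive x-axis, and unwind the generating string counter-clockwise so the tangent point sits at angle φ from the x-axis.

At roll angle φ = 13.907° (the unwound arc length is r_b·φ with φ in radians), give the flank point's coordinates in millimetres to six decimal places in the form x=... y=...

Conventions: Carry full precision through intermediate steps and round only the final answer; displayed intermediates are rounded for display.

single-mesh involute tooth geometry (27T wheel at module 1.680)
pitch radius r_p = m·N/2 = 1.680·27/2 = 22.680000
base radius r_b = r_p·cos α = 22.680000·cos 22.956° = 20.883849
roll angle φ = 13.907° = 0.24272294 rad
x = r_b·(cos φ + φ·sin φ) = 21.489998
y = r_b·(sin φ − φ·cos φ) = 0.098960

x=21.489998 y=0.098960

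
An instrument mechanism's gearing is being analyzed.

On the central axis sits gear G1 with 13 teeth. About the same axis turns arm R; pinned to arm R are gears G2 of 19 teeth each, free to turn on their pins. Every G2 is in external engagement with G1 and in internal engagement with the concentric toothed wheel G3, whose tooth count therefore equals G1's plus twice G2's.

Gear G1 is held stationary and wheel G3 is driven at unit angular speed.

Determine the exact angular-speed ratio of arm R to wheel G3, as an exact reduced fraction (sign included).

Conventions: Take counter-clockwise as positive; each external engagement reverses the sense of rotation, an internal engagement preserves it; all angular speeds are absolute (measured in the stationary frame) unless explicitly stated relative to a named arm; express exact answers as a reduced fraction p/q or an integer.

recognized (axles ride arm R): planetary set, 13/19/51 teeth
ring teeth: 13 + 2·19 = 51
13(ω_sun−ω_arm) = −51(ω_ring−ω_arm),  ω_sun = 0, ω_ring = 1
13(0−ω_arm) = −51(1−ω_arm)  ⇒  64·ω_arm = 51  ⇒  ω_arm = 51/64
ω_out/ω_in = 51/64

51/64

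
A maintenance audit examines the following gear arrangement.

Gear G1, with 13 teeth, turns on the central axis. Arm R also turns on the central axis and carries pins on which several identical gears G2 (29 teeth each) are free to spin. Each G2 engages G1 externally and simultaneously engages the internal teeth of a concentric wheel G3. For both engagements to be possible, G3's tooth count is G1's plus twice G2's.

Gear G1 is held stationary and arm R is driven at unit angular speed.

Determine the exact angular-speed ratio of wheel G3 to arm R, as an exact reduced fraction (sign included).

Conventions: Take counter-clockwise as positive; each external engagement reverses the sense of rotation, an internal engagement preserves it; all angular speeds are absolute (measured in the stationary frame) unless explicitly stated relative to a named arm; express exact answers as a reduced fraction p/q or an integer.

84/71

topology: planetary set — G1 13T / G2 29T / G3 71T, arm = carrier (Willis)
ring teeth: 13 + 2·29 = 71
13(ω_sun−ω_arm) = −71(ω_ring−ω_arm),  ω_sun = 0, ω_arm = 1
ω_ring = 1 − (13/71)(0−1) = 84/71
ω_out/ω_in = 84/71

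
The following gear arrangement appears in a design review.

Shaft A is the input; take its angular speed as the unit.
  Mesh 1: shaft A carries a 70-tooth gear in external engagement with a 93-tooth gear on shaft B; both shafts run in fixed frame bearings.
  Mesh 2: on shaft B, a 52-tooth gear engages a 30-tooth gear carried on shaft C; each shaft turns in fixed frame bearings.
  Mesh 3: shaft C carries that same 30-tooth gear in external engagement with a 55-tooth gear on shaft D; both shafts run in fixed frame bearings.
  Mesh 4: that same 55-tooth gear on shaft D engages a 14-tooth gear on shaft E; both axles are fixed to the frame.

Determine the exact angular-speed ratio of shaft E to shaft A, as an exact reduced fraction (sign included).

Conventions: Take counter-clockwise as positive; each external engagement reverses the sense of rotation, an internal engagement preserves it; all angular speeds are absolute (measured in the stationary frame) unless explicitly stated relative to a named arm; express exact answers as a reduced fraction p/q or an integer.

260/93

class = fixed-axis compound train [4 meshes; 4 ratios multiply, 4 sense flips]
mesh 1 [70T→93T]: running ratio 70/93, sense −
mesh 2 [52T→30T]: running ratio 364/279, sense +
mesh 3 [30T→55T]: running ratio 728/1023, sense −
mesh 4 [55T→14T]: running ratio 260/93, sense +
ω_out/ω_in = 260/93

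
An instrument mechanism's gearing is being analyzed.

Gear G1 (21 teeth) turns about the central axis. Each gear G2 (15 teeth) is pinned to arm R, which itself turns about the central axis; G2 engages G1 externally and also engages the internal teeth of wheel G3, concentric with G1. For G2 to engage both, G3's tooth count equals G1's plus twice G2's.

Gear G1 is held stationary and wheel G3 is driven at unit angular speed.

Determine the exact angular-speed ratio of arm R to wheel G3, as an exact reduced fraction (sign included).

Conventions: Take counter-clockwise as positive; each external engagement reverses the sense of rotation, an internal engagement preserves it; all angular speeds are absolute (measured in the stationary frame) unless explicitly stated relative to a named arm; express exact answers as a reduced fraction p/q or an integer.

planetary set (21T centre, 15T on arm, 51T internal) — Willis relation
ring teeth: 21 + 2·15 = 51
21(ω_sun−ω_arm) = −51(ω_ring−ω_arm),  ω_sun = 0, ω_ring = 1
21(0−ω_arm) = −51(1−ω_arm)  ⇒  72·ω_arm = 51  ⇒  ω_arm = 17/24
ω_out/ω_in = 17/24

17/24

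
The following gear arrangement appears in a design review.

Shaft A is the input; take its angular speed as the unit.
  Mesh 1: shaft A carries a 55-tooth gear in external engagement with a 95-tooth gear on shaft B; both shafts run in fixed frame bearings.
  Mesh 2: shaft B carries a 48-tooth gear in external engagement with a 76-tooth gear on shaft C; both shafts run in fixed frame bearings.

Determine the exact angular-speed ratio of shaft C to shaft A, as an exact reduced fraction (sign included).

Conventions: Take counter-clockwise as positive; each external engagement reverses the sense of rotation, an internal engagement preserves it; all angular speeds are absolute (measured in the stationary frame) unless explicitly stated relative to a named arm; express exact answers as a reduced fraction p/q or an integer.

132/361

class = fixed-axis compound train [2 meshes; 2 ratios multiply, 2 sense flips]
mesh 1 [55T→95T]: running ratio 11/19, sense −
mesh 2 [48T→76T]: running ratio 132/361, sense +
ω_out/ω_in = 132/361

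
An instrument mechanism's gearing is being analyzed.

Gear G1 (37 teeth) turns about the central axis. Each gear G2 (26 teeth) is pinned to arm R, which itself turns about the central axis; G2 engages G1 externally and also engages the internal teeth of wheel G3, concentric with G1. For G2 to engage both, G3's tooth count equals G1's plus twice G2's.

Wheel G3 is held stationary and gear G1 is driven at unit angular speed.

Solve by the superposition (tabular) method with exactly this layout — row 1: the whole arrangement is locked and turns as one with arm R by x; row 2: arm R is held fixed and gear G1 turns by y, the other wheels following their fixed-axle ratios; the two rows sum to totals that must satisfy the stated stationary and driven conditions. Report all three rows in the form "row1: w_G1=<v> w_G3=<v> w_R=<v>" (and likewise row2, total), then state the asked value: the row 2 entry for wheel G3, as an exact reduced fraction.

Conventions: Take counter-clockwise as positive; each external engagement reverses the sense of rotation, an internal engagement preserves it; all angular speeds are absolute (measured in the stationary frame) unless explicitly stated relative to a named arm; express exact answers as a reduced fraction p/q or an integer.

row1: w_G1=37/126 w_G3=37/126 w_R=37/126
row2: w_G1=89/126 w_G3=-37/126 w_R=0
total: w_G1=1 w_G3=0 w_R=37/126
asked value: -37/126

planetary set (37T centre, 26T on arm, 89T internal) — Willis relation
row 1: whole set turns with the arm by x
row 2: sun turns y, ring = −(37/89)·y, arm 0
boundary: total ω_ring = x − (37/89)·y = 0 and total ω_sun = x + y = 1  ⇒  y = 89/126, x = 37/126
row 2 ring = −(37/89)·89/126 = -37/126
totals (row 1 + row 2): sun 37/126 + 89/126 = 1, ring 37/126 + (-37/126) = 0, arm 37/126 + 0 = 37/126
asked cell (row2, ring) = -37/126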